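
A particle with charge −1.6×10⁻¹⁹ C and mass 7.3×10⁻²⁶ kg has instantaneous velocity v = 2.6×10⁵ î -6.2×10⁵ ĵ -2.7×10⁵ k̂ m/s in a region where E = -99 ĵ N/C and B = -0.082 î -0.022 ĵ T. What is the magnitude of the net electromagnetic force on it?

|F| ≈ 9.76×10⁻¹⁵ N

v×B = (-5940, 2.21×10⁴, -5.66×10⁴) N/C.
E + v×B = (-5940, 2.20×10⁴, -5.66×10⁴) N/C.
F = q(E + v×B) = (−1.6×10⁻¹⁹ C)·(-5940, 2.20×10⁴, -5.66×10⁴) = (9.50×10⁻¹⁶, -3.53×10⁻¹⁵, 9.05×10⁻¹⁵) N.
|F| = 9.76×10⁻¹⁵ N.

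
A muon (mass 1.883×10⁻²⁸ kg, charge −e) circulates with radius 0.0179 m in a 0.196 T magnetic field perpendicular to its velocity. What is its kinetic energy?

v = |q|Br/m, then KE = ½mv² = (qBr)²/(2m).
v = (1.602×10⁻¹⁹)(0.196)(0.0179)/1.883×10⁻²⁸ ≈ 2.985×10⁶ m/s.
KE = ½(1.883×10⁻²⁸)(2.985×10⁶)² ≈ 8.39×10⁻¹⁶ J.

KE ≈ 8.39×10⁻¹⁶ J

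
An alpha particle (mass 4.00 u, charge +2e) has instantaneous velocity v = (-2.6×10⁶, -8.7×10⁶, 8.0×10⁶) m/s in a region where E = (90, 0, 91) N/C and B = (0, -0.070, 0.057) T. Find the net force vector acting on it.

v×B = (6.41×10⁴, 1.48×10⁵, 1.82×10⁵) N/C.
E + v×B = (6.42×10⁴, 1.48×10⁵, 1.82×10⁵) N/C.
F = q(E + v×B) = (3.204×10⁻¹⁹ C)·(6.42×10⁴, 1.48×10⁵, 1.82×10⁵) = (2.06×10⁻¹⁴, 4.75×10⁻¹⁴, 5.83×10⁻¹⁴) N.

F ≈ (2.06×10⁻¹⁴, 4.75×10⁻¹⁴, 5.83×10⁻¹⁴) N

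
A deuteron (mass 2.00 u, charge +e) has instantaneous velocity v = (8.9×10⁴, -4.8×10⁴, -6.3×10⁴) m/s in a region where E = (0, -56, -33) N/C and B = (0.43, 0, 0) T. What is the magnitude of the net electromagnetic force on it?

|F| ≈ 5.46×10⁻¹⁵ N

v×B = (0, -2.71×10⁴, 2.06×10⁴) N/C.
E + v×B = (0, -2.71×10⁴, 2.06×10⁴) N/C.
F = q(E + v×B) = (1.602×10⁻¹⁹ C)·(0, -2.71×10⁴, 2.06×10⁴) = (0, -4.35×10⁻¹⁵, 3.30×10⁻¹⁵) N.
|F| = 5.46×10⁻¹⁵ N.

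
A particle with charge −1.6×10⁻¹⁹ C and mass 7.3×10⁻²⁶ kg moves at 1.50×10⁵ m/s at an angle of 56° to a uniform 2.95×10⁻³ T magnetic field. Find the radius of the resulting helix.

r ≈ 19.2 m

v⊥ = v sinθ = 1.50×10⁵·sin56° ≈ 1.244×10⁵ m/s.
r = m v⊥/(|q|B) = (7.3×10⁻²⁶)(1.244×10⁵)/((1.6×10⁻¹⁹)(2.95×10⁻³)) ≈ 19.2 m.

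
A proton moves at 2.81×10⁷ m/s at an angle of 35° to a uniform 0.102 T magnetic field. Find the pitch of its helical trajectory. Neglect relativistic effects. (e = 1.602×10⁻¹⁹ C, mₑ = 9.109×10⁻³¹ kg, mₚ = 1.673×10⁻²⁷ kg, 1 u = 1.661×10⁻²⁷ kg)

v∥ = v cosθ = 2.81×10⁷·cos35° ≈ 2.302×10⁷ m/s.
T = 2πm/(|q|B) = 2π(1.673×10⁻²⁷)/((1.602×10⁻¹⁹)(0.102)) ≈ 6.433×10⁻⁷ s.
pitch = v∥ T = (2.302×10⁷)(6.433×10⁻⁷) ≈ 14.8 m.

p ≈ 14.8 m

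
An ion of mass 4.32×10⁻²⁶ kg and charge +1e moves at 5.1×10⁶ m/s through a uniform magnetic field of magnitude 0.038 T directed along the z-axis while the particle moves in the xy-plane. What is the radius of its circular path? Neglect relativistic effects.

The magnetic force provides the centripetal force: |q|vB = mv²/r.
r = mv/(|q|B) = (4.32×10⁻²⁶)(5.1×10⁶)/((1.602×10⁻¹⁹)(0.038)) ≈ 36 m.

r ≈ 36 m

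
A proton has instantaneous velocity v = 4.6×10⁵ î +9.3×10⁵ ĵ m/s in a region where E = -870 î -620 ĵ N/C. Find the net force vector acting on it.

F ≈ (-1.39×10⁻¹⁶, -9.93×10⁻¹⁷, 0) N

Only an electric field acts, so F = qE = (1.602×10⁻¹⁹ C)·(-870, -620, 0) = (-1.39×10⁻¹⁶, -9.93×10⁻¹⁷, 0) N.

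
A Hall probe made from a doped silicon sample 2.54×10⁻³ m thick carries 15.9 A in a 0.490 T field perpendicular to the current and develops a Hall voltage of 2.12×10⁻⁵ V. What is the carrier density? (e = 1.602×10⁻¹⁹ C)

n ≈ 9.03×10²⁶ m⁻³

From V_H = IB/(n e t), n = IB/(V_H e t).
n = (15.9)(0.490)/((2.12×10⁻⁵)(1.602×10⁻¹⁹)(2.54×10⁻³)) ≈ 9.03×10²⁶ m⁻³.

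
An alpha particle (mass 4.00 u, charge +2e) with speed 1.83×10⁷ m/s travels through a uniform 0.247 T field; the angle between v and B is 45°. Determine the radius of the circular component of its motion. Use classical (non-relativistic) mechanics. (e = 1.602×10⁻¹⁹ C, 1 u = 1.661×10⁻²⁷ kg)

v⊥ = v sinθ = 1.83×10⁷·sin45° ≈ 1.294×10⁷ m/s.
r = m v⊥/(|q|B) = (6.644×10⁻²⁷)(1.294×10⁷)/((3.204×10⁻¹⁹)(0.247)) ≈ 1.09 m.

r ≈ 1.09 m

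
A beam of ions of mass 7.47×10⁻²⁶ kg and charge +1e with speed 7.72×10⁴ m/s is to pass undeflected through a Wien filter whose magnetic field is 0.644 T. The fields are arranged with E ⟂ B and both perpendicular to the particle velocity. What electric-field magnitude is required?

For straight-line motion qE = qvB, so E = vB.
E = 7.72×10⁴ × 0.644 = 4.97×10⁴ V/m.

E = 4.97×10⁴ V/m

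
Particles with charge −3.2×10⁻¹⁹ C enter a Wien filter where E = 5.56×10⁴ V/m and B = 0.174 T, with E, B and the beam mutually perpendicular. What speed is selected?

v = 3.20×10⁵ m/s

Zero net Lorentz force requires |qE| = |q v×B|, i.e. E = vB.
v = E/B = 5.56×10⁴/0.174 = 3.20×10⁵ m/s.
The result is independent of the particle's charge and mass.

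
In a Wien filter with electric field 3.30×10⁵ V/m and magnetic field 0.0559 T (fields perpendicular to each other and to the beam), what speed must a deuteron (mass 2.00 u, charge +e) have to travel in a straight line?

For undeflected motion the electric and magnetic forces balance: qE = qvB.
v = E/B = 3.30×10⁵/0.0559 = 5.90×10⁶ m/s.
The result is independent of the particle's charge and mass.

v = 5.90×10⁶ m/s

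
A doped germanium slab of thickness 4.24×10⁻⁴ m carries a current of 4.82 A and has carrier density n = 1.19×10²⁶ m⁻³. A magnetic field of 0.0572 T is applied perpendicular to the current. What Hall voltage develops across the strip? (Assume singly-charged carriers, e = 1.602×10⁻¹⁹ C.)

V_H = IB/(n e t).
V_H = (4.82)(0.0572)/((1.19×10²⁶)(1.602×10⁻¹⁹)(4.24×10⁻⁴)) ≈ 3.41×10⁻⁵ V.

V_H ≈ 3.41×10⁻⁵ V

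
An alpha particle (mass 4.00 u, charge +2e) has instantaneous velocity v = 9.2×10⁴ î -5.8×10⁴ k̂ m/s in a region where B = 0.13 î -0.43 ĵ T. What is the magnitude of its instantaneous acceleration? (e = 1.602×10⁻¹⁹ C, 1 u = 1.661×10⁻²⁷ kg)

|a| ≈ 2.28×10¹² m/s²

v×B = (-2.49×10⁴, -7540, -3.96×10⁴) N/C.
F = q v×B = (3.204×10⁻¹⁹ C)·(-2.49×10⁴, -7540, -3.96×10⁴) = (-7.99×10⁻¹⁵, -2.42×10⁻¹⁵, -1.27×10⁻¹⁴) N.
|a| = |F|/m = 1.518×10⁻¹⁴/6.644×10⁻²⁷ ≈ 2.28×10¹² m/s².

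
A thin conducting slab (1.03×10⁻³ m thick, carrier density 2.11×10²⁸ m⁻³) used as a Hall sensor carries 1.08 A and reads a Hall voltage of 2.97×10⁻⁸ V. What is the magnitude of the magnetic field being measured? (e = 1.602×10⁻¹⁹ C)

B ≈ 0.0957 T

From V_H = IB/(n e t), B = V_H n e t / I.
B = (2.97×10⁻⁸)(2.11×10²⁸)(1.602×10⁻¹⁹)(1.03×10⁻³)/1.08 ≈ 0.0957 T.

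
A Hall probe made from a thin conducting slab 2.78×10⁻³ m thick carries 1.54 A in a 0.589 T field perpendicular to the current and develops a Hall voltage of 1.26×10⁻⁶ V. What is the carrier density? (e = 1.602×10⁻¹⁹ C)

n ≈ 1.62×10²⁷ m⁻³

From V_H = IB/(n e t), n = IB/(V_H e t).
n = (1.54)(0.589)/((1.26×10⁻⁶)(1.602×10⁻¹⁹)(2.78×10⁻³)) ≈ 1.62×10²⁷ m⁻³.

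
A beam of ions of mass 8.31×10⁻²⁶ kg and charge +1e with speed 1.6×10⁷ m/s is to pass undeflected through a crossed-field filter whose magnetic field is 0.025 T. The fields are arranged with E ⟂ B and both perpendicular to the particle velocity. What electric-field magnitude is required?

E = 4.0×10⁵ V/m

For straight-line motion qE = qvB, so E = vB.
E = 1.6×10⁷ × 0.025 = 4.0×10⁵ V/m.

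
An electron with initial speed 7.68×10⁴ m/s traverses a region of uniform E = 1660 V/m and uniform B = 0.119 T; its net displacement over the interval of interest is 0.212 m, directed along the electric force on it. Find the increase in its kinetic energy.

ΔKE ≈ 5.64×10⁻¹⁷ J

The magnetic force is always ⟂ v and does no work; only the electric force changes KE.
ΔKE = F_E · d = |q|E d = (1.602×10⁻¹⁹)(1660)(0.212) ≈ 5.64×10⁻¹⁷ J.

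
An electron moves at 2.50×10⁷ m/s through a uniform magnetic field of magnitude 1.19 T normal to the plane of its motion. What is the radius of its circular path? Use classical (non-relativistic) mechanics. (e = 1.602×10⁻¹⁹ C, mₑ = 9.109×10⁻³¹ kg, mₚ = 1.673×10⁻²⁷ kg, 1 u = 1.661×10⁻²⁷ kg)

r ≈ 1.19×10⁻⁴ m

The magnetic force provides the centripetal force: |q|vB = mv²/r.
r = mv/(|q|B) = (9.109×10⁻³¹)(2.50×10⁷)/((1.602×10⁻¹⁹)(1.19)) ≈ 1.19×10⁻⁴ m.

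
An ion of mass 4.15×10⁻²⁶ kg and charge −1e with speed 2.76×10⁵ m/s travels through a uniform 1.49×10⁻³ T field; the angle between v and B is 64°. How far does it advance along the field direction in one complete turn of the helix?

p ≈ 132 m

v∥ = v cosθ = 2.76×10⁵·cos64° ≈ 1.210×10⁵ m/s.
T = 2πm/(|q|B) = 2π(4.15×10⁻²⁶)/((1.602×10⁻¹⁹)(1.49×10⁻³)) ≈ 1.092×10⁻³ s.
pitch = v∥ T = (1.210×10⁵)(1.092×10⁻³) ≈ 132 m.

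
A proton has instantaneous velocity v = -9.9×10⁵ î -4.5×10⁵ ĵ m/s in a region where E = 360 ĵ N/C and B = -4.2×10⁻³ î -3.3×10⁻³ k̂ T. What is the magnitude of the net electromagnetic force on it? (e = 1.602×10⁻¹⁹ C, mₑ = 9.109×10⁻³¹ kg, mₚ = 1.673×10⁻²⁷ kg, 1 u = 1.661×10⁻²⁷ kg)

v×B = (1480, -3270, -1890) N/C.
E + v×B = (1480, -2910, -1890) N/C.
F = q(E + v×B) = (1.602×10⁻¹⁹ C)·(1480, -2910, -1890) = (2.38×10⁻¹⁶, -4.66×10⁻¹⁶, -3.03×10⁻¹⁶) N.
|F| = 6.04×10⁻¹⁶ N.

|F| ≈ 6.04×10⁻¹⁶ N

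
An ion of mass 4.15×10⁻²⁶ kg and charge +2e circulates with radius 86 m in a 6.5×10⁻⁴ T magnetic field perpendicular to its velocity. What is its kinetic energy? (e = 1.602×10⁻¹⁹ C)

v = |q|Br/m, then KE = ½mv² = (qBr)²/(2m).
v = (3.204×10⁻¹⁹)(6.5×10⁻⁴)(86)/4.15×10⁻²⁶ ≈ 4.316×10⁵ m/s.
KE = ½(4.15×10⁻²⁶)(4.316×10⁵)² ≈ 3.9×10⁻¹⁵ J = 2.4×10⁴ eV.

KE ≈ 2.4×10⁴ eV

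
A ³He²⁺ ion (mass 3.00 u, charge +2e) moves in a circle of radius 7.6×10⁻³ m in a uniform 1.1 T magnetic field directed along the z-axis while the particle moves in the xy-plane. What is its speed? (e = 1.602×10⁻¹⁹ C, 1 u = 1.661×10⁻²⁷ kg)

v ≈ 5.4×10⁵ m/s

From |q|vB = mv²/r, v = |q|Br/m.
v = (3.204×10⁻¹⁹)(1.1)(7.6×10⁻³)/4.983×10⁻²⁷ ≈ 5.4×10⁵ m/s.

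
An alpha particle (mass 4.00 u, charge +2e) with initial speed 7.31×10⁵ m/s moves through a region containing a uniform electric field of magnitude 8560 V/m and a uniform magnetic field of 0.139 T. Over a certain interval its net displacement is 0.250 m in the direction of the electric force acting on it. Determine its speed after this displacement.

B does no work; ΔKE = |q|E d.
½mv_f² = ½mv₀² + |q|Ed = ½(6.644×10⁻²⁷)(7.31×10⁵)² + (3.204×10⁻¹⁹)(8560)(0.250) ≈ 1.775×10⁻¹⁵ J + 6.857×10⁻¹⁶ J ≈ 2.461×10⁻¹⁵ J.
v_f = √(2·2.461×10⁻¹⁵/6.644×10⁻²⁷) ≈ 8.61×10⁵ m/s.

v_f ≈ 8.61×10⁵ m/s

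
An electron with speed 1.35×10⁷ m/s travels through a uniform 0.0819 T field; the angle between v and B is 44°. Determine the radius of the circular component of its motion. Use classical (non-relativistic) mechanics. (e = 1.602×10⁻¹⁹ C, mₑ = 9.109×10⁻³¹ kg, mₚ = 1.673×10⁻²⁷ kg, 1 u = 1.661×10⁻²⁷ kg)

v⊥ = v sinθ = 1.35×10⁷·sin44° ≈ 9.378×10⁶ m/s.
r = m v⊥/(|q|B) = (9.109×10⁻³¹)(9.378×10⁶)/((1.602×10⁻¹⁹)(0.0819)) ≈ 6.51×10⁻⁴ m.

r ≈ 6.51×10⁻⁴ m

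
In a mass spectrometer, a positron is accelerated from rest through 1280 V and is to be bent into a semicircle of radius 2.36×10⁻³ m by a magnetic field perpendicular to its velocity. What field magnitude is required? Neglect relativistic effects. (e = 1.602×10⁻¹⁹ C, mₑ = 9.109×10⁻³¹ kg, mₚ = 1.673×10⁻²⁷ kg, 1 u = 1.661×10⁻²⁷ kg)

v = √(2|q|V/m) = √(2·1.602×10⁻¹⁹·1280/9.109×10⁻³¹) ≈ 2.122×10⁷ m/s.
B = mv/(|q|r) = (9.109×10⁻³¹)(2.122×10⁷)/((1.602×10⁻¹⁹)(2.36×10⁻³)) ≈ 0.0511 T.

B ≈ 0.0511 T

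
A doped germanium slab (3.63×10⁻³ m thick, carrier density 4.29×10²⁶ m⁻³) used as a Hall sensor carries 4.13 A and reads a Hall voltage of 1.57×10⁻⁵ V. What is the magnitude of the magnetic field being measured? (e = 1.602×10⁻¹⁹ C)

B ≈ 0.948 T

From V_H = IB/(n e t), B = V_H n e t / I.
B = (1.57×10⁻⁵)(4.29×10²⁶)(1.602×10⁻¹⁹)(3.63×10⁻³)/4.13 ≈ 0.948 T.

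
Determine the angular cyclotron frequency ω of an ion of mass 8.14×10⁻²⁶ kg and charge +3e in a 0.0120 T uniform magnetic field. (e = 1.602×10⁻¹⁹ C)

ω ≈ 7.09×10⁴ rad/s

ω = |q|B/m.
ω = (4.806×10⁻¹⁹)(0.0120)/8.14×10⁻²⁶ ≈ 7.09×10⁴ rad/s.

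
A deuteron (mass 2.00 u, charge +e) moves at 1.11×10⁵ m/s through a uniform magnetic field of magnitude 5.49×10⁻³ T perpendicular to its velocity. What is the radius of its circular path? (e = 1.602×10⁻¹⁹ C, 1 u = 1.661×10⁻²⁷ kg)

r ≈ 0.419 m

The magnetic force provides the centripetal force: |q|vB = mv²/r.
r = mv/(|q|B) = (3.322×10⁻²⁷)(1.11×10⁵)/((1.602×10⁻¹⁹)(5.49×10⁻³)) ≈ 0.419 m.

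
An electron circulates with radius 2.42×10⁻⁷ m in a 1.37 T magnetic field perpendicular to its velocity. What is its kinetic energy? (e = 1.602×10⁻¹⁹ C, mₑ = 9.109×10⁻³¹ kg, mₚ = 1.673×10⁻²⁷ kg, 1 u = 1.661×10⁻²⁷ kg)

KE ≈ 1.55×10⁻²¹ J

v = |q|Br/m, then KE = ½mv² = (qBr)²/(2m).
v = (1.602×10⁻¹⁹)(1.37)(2.42×10⁻⁷)/9.109×10⁻³¹ ≈ 5.831×10⁴ m/s.
KE = ½(9.109×10⁻³¹)(5.831×10⁴)² ≈ 1.55×10⁻²¹ J.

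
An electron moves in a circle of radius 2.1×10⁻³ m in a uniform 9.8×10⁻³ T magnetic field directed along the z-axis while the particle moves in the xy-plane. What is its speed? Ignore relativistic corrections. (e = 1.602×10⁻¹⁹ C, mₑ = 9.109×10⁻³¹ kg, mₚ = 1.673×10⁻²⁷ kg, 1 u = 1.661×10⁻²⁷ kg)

From |q|vB = mv²/r, v = |q|Br/m.
v = (1.602×10⁻¹⁹)(9.8×10⁻³)(2.1×10⁻³)/9.109×10⁻³¹ ≈ 3.6×10⁶ m/s.

v ≈ 3.6×10⁶ m/s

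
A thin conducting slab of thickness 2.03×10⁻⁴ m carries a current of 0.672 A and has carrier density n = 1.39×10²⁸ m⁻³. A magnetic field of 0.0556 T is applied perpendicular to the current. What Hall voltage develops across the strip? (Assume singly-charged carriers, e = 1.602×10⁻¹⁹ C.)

V_H = IB/(n e t).
V_H = (0.672)(0.0556)/((1.39×10²⁸)(1.602×10⁻¹⁹)(2.03×10⁻⁴)) ≈ 8.27×10⁻⁸ V.

V_H ≈ 8.27×10⁻⁸ V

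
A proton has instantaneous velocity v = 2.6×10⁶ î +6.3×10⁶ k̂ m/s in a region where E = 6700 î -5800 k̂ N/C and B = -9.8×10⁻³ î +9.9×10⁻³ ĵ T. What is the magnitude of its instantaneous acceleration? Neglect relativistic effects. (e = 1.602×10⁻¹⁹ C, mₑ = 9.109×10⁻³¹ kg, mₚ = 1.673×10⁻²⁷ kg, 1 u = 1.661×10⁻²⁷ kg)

v×B = (-6.24×10⁴, -6.17×10⁴, 2.57×10⁴) N/C.
E + v×B = (-5.57×10⁴, -6.17×10⁴, 1.99×10⁴) N/C.
F = q(E + v×B) = (1.602×10⁻¹⁹ C)·(-5.57×10⁴, -6.17×10⁴, 1.99×10⁴) = (-8.92×10⁻¹⁵, -9.89×10⁻¹⁵, 3.19×10⁻¹⁵) N.
|a| = |F|/m = 1.370×10⁻¹⁴/1.673×10⁻²⁷ ≈ 8.19×10¹² m/s².

|a| ≈ 8.19×10¹² m/s²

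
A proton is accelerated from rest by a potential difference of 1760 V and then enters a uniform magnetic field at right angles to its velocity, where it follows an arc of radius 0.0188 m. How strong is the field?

B ≈ 0.323 T

v = √(2|q|V/m) = √(2·1.602×10⁻¹⁹·1760/1.673×10⁻²⁷) ≈ 5.806×10⁵ m/s.
B = mv/(|q|r) = (1.673×10⁻²⁷)(5.806×10⁵)/((1.602×10⁻¹⁹)(0.0188)) ≈ 0.323 T.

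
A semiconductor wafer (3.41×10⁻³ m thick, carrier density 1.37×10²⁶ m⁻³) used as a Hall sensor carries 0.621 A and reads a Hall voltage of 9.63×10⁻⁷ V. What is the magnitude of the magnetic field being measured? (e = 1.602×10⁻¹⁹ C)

B ≈ 0.116 T

From V_H = IB/(n e t), B = V_H n e t / I.
B = (9.63×10⁻⁷)(1.37×10²⁶)(1.602×10⁻¹⁹)(3.41×10⁻³)/0.621 ≈ 0.116 T.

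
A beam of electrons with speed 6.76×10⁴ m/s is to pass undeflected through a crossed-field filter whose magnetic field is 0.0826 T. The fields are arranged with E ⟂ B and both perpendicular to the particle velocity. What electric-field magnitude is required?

E = 5580 V/m

For straight-line motion qE = qvB, so E = vB.
E = 6.76×10⁴ × 0.0826 = 5580 V/m.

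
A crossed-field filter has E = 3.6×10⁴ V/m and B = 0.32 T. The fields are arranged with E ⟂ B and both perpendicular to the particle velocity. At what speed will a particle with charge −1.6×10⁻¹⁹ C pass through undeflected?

Straight-line motion ⇒ electric and magnetic forces cancel, so E = vB.
v = E/B = 3.6×10⁴/0.32 = 1.1×10⁵ m/s.
The result is independent of the particle's charge and mass.

v = 1.1×10⁵ m/s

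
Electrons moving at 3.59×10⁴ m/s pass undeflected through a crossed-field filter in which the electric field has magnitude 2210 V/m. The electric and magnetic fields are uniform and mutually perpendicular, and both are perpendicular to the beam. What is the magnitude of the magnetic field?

Balance of forces in the selector: qE = qvB ⇒ B = E/v.
B = 2210/3.59×10⁴ = 0.0616 T.

B = 0.0616 T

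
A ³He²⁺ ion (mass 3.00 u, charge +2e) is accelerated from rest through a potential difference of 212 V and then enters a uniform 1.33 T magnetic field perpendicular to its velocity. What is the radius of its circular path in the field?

Acceleration: |q|V = ½mv² ⇒ v = √(2|q|V/m) = √(2·3.204×10⁻¹⁹·212/4.983×10⁻²⁷) ≈ 1.651×10⁵ m/s.
In the field: r = mv/(|q|B) = (4.983×10⁻²⁷)(1.651×10⁵)/((3.204×10⁻¹⁹)(1.33)) ≈ 1.93×10⁻³ m.

r ≈ 1.93×10⁻³ m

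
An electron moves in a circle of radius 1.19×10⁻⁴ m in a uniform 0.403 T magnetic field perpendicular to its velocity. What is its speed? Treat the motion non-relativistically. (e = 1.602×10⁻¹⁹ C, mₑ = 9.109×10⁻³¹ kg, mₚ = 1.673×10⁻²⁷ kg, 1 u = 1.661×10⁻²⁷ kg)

From |q|vB = mv²/r, v = |q|Br/m.
v = (1.602×10⁻¹⁹)(0.403)(1.19×10⁻⁴)/9.109×10⁻³¹ ≈ 8.43×10⁶ m/s.

v ≈ 8.43×10⁶ m/s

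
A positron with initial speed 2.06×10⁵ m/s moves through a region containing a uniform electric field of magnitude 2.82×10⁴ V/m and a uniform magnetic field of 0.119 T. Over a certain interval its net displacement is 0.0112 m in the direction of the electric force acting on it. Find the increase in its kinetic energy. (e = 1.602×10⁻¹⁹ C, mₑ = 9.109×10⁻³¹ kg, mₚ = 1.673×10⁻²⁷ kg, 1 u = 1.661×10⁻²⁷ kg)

The magnetic force is always ⟂ v and does no work; only the electric force changes KE.
ΔKE = F_E · d = |q|E d = (1.602×10⁻¹⁹)(2.82×10⁴)(0.0112) ≈ 5.06×10⁻¹⁷ J.

ΔKE ≈ 5.06×10⁻¹⁷ J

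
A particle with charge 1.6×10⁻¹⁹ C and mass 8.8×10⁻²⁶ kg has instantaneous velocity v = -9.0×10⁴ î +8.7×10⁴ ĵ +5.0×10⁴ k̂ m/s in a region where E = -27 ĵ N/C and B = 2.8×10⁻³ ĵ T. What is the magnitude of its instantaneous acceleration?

|a| ≈ 5.26×10⁸ m/s²

v×B = (-140, 0, -252) N/C.
E + v×B = (-140, -27.0, -252) N/C.
F = q(E + v×B) = (1.6×10⁻¹⁹ C)·(-140, -27.0, -252) = (-2.24×10⁻¹⁷, -4.32×10⁻¹⁸, -4.03×10⁻¹⁷) N.
|a| = |F|/m = 4.633×10⁻¹⁷/8.8×10⁻²⁶ ≈ 5.26×10⁸ m/s².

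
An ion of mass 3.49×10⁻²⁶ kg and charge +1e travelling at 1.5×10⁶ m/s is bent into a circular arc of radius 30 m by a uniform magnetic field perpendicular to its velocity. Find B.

From |q|vB = mv²/r, B = mv/(|q|r).
B = (3.49×10⁻²⁶)(1.5×10⁶)/((1.602×10⁻¹⁹)(30)) ≈ 0.011 T.

B ≈ 0.011 T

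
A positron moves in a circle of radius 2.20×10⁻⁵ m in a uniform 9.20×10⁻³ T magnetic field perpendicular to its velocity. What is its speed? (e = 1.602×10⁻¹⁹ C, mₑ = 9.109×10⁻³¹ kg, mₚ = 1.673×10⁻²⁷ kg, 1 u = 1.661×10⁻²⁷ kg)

v ≈ 3.56×10⁴ m/s

From |q|vB = mv²/r, v = |q|Br/m.
v = (1.602×10⁻¹⁹)(9.20×10⁻³)(2.20×10⁻⁵)/9.109×10⁻³¹ ≈ 3.56×10⁴ m/s.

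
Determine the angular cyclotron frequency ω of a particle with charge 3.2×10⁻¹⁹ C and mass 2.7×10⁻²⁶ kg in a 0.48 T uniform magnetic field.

ω = |q|B/m.
ω = (3.2×10⁻¹⁹)(0.48)/2.7×10⁻²⁶ ≈ 5.7×10⁶ rad/s.

ω ≈ 5.7×10⁶ rad/s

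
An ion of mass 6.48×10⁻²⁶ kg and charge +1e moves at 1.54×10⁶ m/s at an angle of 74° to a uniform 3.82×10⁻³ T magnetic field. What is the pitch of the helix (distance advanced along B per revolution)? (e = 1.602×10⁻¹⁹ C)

p ≈ 282 m

v∥ = v cosθ = 1.54×10⁶·cos74° ≈ 4.245×10⁵ m/s.
T = 2πm/(|q|B) = 2π(6.48×10⁻²⁶)/((1.602×10⁻¹⁹)(3.82×10⁻³)) ≈ 6.653×10⁻⁴ s.
pitch = v∥ T = (4.245×10⁵)(6.653×10⁻⁴) ≈ 282 m.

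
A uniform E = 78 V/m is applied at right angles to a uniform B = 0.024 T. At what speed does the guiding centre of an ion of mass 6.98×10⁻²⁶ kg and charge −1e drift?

v_d ≈ 3200 m/s

In crossed fields the guiding centre drifts at v_d = |E×B|/B² = E/B, independent of charge and mass.
v_d = 78/0.024 = 3200 m/s.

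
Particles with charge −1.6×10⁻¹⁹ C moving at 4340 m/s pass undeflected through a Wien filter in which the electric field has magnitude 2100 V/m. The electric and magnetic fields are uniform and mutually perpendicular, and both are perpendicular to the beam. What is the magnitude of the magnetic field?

B = 0.484 T

Balance of forces in the selector: qE = qvB ⇒ B = E/v.
B = 2100/4340 = 0.484 T.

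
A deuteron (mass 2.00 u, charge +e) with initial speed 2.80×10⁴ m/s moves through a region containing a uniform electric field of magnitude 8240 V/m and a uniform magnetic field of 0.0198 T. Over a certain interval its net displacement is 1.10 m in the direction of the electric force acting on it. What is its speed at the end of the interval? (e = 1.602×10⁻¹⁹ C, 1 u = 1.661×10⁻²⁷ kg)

v_f ≈ 9.35×10⁵ m/s

B does no work; ΔKE = |q|E d.
½mv_f² = ½mv₀² + |q|Ed = ½(3.322×10⁻²⁷)(2.80×10⁴)² + (1.602×10⁻¹⁹)(8240)(1.10) ≈ 1.302×10⁻¹⁸ J + 1.452×10⁻¹⁵ J ≈ 1.453×10⁻¹⁵ J.
v_f = √(2·1.453×10⁻¹⁵/3.322×10⁻²⁷) ≈ 9.35×10⁵ m/s.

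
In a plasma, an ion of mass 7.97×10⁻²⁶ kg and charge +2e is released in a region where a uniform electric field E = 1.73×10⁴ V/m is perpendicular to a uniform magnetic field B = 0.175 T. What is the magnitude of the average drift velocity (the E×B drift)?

v_d ≈ 9.89×10⁴ m/s

In crossed fields the guiding centre drifts at v_d = |E×B|/B² = E/B, independent of charge and mass.
v_d = 1.73×10⁴/0.175 = 9.89×10⁴ m/s.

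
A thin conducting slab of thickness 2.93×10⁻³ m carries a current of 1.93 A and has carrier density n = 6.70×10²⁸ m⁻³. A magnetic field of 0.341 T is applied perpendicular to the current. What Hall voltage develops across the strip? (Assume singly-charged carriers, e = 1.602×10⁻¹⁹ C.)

V_H ≈ 2.09×10⁻⁸ V

V_H = IB/(n e t).
V_H = (1.93)(0.341)/((6.70×10²⁸)(1.602×10⁻¹⁹)(2.93×10⁻³)) ≈ 2.09×10⁻⁸ V.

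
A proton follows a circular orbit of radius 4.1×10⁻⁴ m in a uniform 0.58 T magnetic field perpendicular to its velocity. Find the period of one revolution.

The cyclotron period depends only on m, q, B: T = 2πm/(|q|B).
T = 2π(1.673×10⁻²⁷)/((1.602×10⁻¹⁹)(0.58)) ≈ 1.1×10⁻⁷ s.

T ≈ 1.1×10⁻⁷ s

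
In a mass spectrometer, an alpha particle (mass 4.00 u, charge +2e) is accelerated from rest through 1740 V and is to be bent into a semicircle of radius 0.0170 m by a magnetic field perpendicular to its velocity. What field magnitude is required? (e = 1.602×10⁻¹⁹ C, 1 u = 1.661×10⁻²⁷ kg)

B ≈ 0.500 T

v = √(2|q|V/m) = √(2·3.204×10⁻¹⁹·1740/6.644×10⁻²⁷) ≈ 4.097×10⁵ m/s.
B = mv/(|q|r) = (6.644×10⁻²⁷)(4.097×10⁵)/((3.204×10⁻¹⁹)(0.0170)) ≈ 0.500 T.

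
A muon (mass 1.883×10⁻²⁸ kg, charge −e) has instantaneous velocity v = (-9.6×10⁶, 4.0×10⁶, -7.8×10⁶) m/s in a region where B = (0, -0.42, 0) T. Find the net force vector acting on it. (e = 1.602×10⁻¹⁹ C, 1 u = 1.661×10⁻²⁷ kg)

F ≈ (5.25×10⁻¹³, 0, -6.46×10⁻¹³) N

v×B = (-3.28×10⁶, 0, 4.03×10⁶) N/C.
F = q v×B = (−1.602×10⁻¹⁹ C)·(-3.28×10⁶, 0, 4.03×10⁶) = (5.25×10⁻¹³, 0, -6.46×10⁻¹³) N.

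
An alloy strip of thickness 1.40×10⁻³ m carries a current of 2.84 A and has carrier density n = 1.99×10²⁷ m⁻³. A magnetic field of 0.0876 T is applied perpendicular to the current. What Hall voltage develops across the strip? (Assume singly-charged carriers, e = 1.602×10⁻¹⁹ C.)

V_H = IB/(n e t).
V_H = (2.84)(0.0876)/((1.99×10²⁷)(1.602×10⁻¹⁹)(1.40×10⁻³)) ≈ 5.57×10⁻⁷ V.

V_H ≈ 5.57×10⁻⁷ V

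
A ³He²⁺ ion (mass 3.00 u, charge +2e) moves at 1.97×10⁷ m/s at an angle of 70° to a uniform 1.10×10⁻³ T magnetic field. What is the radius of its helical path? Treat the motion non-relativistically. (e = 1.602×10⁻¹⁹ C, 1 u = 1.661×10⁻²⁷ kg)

v⊥ = v sinθ = 1.97×10⁷·sin70° ≈ 1.851×10⁷ m/s.
r = m v⊥/(|q|B) = (4.983×10⁻²⁷)(1.851×10⁷)/((3.204×10⁻¹⁹)(1.10×10⁻³)) ≈ 262 m.

r ≈ 262 m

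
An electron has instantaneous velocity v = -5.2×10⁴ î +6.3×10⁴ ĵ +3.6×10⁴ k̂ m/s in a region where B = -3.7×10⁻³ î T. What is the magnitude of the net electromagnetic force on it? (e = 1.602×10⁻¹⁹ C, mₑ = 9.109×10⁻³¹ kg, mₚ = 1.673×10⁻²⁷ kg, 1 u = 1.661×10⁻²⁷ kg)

v×B = (0, -133, 233) N/C.
F = q v×B = (−1.602×10⁻¹⁹ C)·(0, -133, 233) = (0, 2.13×10⁻¹⁷, -3.73×10⁻¹⁷) N.
|F| = 4.30×10⁻¹⁷ N.

|F| ≈ 4.30×10⁻¹⁷ N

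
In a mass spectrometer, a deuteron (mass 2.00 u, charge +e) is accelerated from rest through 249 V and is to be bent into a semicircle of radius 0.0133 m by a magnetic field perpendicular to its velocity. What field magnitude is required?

B ≈ 0.242 T

v = √(2|q|V/m) = √(2·1.602×10⁻¹⁹·249/3.322×10⁻²⁷) ≈ 1.550×10⁵ m/s.
B = mv/(|q|r) = (3.322×10⁻²⁷)(1.550×10⁵)/((1.602×10⁻¹⁹)(0.0133)) ≈ 0.242 T.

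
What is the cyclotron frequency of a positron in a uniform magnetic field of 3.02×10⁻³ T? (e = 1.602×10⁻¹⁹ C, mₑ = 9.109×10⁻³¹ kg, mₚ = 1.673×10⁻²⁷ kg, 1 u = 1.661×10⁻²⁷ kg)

f = |q|B/(2πm).
f = (1.602×10⁻¹⁹)(3.02×10⁻³)/(2π·9.109×10⁻³¹) ≈ 8.45×10⁷ Hz.

f ≈ 8.45×10⁷ Hz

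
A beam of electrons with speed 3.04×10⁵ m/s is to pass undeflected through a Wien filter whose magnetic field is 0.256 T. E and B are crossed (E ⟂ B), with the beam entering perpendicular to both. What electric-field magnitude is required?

For straight-line motion qE = qvB, so E = vB.
E = 3.04×10⁵ × 0.256 = 7.78×10⁴ V/m.

E = 7.78×10⁴ V/m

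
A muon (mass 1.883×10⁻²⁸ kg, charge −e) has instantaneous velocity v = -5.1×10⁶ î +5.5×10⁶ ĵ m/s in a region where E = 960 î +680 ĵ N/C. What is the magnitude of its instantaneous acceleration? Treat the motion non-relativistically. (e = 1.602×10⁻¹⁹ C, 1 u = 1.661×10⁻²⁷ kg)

Only an electric field acts, so F = qE = (−1.602×10⁻¹⁹ C)·(960, 680, 0) = (-1.54×10⁻¹⁶, -1.09×10⁻¹⁶, 0) N.
|a| = |F|/m = 1.885×10⁻¹⁶/1.883×10⁻²⁸ ≈ 1.00×10¹² m/s².

|a| ≈ 1.00×10¹² m/s²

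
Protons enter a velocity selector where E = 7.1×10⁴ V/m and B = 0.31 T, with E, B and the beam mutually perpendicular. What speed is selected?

Straight-line motion ⇒ electric and magnetic forces cancel, so E = vB.
v = E/B = 7.1×10⁴/0.31 = 2.3×10⁵ m/s.

v = 2.3×10⁵ m/s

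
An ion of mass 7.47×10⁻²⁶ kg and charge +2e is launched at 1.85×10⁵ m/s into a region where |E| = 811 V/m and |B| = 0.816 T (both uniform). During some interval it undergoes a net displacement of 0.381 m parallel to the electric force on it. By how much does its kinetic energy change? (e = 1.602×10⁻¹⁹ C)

ΔKE ≈ 9.90×10⁻¹⁷ J

The magnetic force is always ⟂ v and does no work; only the electric force changes KE.
ΔKE = F_E · d = |q|E d = (3.204×10⁻¹⁹)(811)(0.381) ≈ 9.90×10⁻¹⁷ J.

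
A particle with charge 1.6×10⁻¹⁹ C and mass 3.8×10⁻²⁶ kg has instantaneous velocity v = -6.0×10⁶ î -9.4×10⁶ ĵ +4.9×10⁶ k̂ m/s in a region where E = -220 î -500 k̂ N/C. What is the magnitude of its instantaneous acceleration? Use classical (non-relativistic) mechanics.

|a| ≈ 2.30×10⁹ m/s²

Only an electric field acts, so F = qE = (1.6×10⁻¹⁹ C)·(-220, 0, -500) = (-3.52×10⁻¹⁷, 0, -8.00×10⁻¹⁷) N.
|a| = |F|/m = 8.740×10⁻¹⁷/3.8×10⁻²⁶ ≈ 2.30×10⁹ m/s².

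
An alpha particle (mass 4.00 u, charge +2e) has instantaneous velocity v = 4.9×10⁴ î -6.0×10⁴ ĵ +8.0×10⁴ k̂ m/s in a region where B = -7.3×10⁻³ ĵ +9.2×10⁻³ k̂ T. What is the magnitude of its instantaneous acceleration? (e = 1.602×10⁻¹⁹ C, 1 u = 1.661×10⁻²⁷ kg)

|a| ≈ 2.78×10¹⁰ m/s²

v×B = (32.0, -451, -358) N/C.
F = q v×B = (3.204×10⁻¹⁹ C)·(32.0, -451, -358) = (1.03×10⁻¹⁷, -1.44×10⁻¹⁶, -1.15×10⁻¹⁶) N.
|a| = |F|/m = 1.847×10⁻¹⁶/6.644×10⁻²⁷ ≈ 2.78×10¹⁰ m/s².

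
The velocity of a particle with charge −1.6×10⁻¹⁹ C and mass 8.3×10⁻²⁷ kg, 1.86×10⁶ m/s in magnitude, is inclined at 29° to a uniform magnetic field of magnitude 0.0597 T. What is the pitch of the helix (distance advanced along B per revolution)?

v∥ = v cosθ = 1.86×10⁶·cos29° ≈ 1.627×10⁶ m/s.
T = 2πm/(|q|B) = 2π(8.3×10⁻²⁷)/((1.6×10⁻¹⁹)(0.0597)) ≈ 5.460×10⁻⁶ s.
pitch = v∥ T = (1.627×10⁶)(5.460×10⁻⁶) ≈ 8.88 m.

p ≈ 8.88 m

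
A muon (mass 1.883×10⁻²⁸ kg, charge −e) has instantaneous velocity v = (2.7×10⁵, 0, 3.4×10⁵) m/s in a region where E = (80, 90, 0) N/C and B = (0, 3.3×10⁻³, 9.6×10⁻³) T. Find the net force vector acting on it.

F ≈ (1.67×10⁻¹⁶, 4.01×10⁻¹⁶, -1.43×10⁻¹⁶) N

v×B = (-1120, -2590, 891) N/C.
E + v×B = (-1040, -2500, 891) N/C.
F = q(E + v×B) = (−1.602×10⁻¹⁹ C)·(-1040, -2500, 891) = (1.67×10⁻¹⁶, 4.01×10⁻¹⁶, -1.43×10⁻¹⁶) N.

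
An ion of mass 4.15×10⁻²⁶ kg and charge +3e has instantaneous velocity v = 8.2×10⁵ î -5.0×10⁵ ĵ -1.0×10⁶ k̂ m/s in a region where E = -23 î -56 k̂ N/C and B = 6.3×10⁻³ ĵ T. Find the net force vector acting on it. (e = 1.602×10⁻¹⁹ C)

v×B = (6300, 0, 5170) N/C.
E + v×B = (6280, 0, 5110) N/C.
F = q(E + v×B) = (4.806×10⁻¹⁹ C)·(6280, 0, 5110) = (3.02×10⁻¹⁵, 0, 2.46×10⁻¹⁵) N.

F ≈ (3.02×10⁻¹⁵, 0, 2.46×10⁻¹⁵) N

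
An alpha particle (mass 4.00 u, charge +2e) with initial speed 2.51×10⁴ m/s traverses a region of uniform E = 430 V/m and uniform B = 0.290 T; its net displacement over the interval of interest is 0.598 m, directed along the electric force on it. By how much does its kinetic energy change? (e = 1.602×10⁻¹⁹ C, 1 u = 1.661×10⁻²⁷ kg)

ΔKE ≈ 8.24×10⁻¹⁷ J

The magnetic force is always ⟂ v and does no work; only the electric force changes KE.
ΔKE = F_E · d = |q|E d = (3.204×10⁻¹⁹)(430)(0.598) ≈ 8.24×10⁻¹⁷ J.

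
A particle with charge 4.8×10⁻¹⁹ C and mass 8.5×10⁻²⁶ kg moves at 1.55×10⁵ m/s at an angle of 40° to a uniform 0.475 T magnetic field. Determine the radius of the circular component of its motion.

v⊥ = v sinθ = 1.55×10⁵·sin40° ≈ 9.963×10⁴ m/s.
r = m v⊥/(|q|B) = (8.5×10⁻²⁶)(9.963×10⁴)/((4.8×10⁻¹⁹)(0.475)) ≈ 0.0371 m.

r ≈ 0.0371 m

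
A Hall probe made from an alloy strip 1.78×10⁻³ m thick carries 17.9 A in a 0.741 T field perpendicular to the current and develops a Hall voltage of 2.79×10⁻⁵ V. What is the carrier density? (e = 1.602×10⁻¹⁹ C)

From V_H = IB/(n e t), n = IB/(V_H e t).
n = (17.9)(0.741)/((2.79×10⁻⁵)(1.602×10⁻¹⁹)(1.78×10⁻³)) ≈ 1.67×10²⁷ m⁻³.

n ≈ 1.67×10²⁷ m⁻³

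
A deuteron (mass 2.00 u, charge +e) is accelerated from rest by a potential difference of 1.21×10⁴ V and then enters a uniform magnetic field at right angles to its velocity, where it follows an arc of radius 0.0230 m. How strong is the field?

v = √(2|q|V/m) = √(2·1.602×10⁻¹⁹·1.21×10⁴/3.322×10⁻²⁷) ≈ 1.080×10⁶ m/s.
B = mv/(|q|r) = (3.322×10⁻²⁷)(1.080×10⁶)/((1.602×10⁻¹⁹)(0.0230)) ≈ 0.974 T.

B ≈ 0.974 T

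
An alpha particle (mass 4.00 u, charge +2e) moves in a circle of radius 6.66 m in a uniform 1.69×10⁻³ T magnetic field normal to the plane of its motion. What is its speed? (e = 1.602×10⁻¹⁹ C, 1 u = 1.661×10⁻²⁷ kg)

v ≈ 5.43×10⁵ m/s

From |q|vB = mv²/r, v = |q|Br/m.
v = (3.204×10⁻¹⁹)(1.69×10⁻³)(6.66)/6.644×10⁻²⁷ ≈ 5.43×10⁵ m/s.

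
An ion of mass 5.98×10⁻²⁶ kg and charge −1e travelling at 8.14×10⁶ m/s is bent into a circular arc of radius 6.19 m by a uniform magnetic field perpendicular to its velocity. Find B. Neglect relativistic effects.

B ≈ 0.491 T

From |q|vB = mv²/r, B = mv/(|q|r).
B = (5.98×10⁻²⁶)(8.14×10⁶)/((1.602×10⁻¹⁹)(6.19)) ≈ 0.491 T.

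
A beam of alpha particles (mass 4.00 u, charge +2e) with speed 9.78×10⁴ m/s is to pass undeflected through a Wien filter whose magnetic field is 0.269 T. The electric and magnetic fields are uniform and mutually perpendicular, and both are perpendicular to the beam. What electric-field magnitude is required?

E = 2.63×10⁴ V/m

For straight-line motion qE = qvB, so E = vB.
E = 9.78×10⁴ × 0.269 = 2.63×10⁴ V/m.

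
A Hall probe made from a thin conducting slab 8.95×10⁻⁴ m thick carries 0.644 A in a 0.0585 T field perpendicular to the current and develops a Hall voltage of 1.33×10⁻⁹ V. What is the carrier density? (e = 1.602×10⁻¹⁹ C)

n ≈ 1.98×10²⁹ m⁻³

From V_H = IB/(n e t), n = IB/(V_H e t).
n = (0.644)(0.0585)/((1.33×10⁻⁹)(1.602×10⁻¹⁹)(8.95×10⁻⁴)) ≈ 1.98×10²⁹ m⁻³.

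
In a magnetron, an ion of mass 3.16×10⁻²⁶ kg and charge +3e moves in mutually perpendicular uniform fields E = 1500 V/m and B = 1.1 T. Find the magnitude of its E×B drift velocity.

The E×B drift speed is v_d = E/B.
v_d = 1500/1.1 = 1400 m/s.

v_d ≈ 1400 m/s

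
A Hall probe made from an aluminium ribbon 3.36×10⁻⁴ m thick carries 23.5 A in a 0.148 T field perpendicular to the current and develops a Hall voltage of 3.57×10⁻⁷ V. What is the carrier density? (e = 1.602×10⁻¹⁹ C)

n ≈ 1.81×10²⁹ m⁻³

From V_H = IB/(n e t), n = IB/(V_H e t).
n = (23.5)(0.148)/((3.57×10⁻⁷)(1.602×10⁻¹⁹)(3.36×10⁻⁴)) ≈ 1.81×10²⁹ m⁻³.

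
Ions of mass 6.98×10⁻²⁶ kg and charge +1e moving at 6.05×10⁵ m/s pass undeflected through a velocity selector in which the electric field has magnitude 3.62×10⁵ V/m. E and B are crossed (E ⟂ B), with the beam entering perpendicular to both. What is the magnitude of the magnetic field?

B = 0.598 T

Balance of forces in the selector: qE = qvB ⇒ B = E/v.
B = 3.62×10⁵/6.05×10⁵ = 0.598 T.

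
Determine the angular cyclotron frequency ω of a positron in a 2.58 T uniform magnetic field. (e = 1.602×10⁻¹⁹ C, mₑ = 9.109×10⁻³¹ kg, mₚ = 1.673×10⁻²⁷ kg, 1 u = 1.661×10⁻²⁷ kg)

ω ≈ 4.54×10¹¹ rad/s

ω = |q|B/m.
ω = (1.602×10⁻¹⁹)(2.58)/9.109×10⁻³¹ ≈ 4.54×10¹¹ rad/s.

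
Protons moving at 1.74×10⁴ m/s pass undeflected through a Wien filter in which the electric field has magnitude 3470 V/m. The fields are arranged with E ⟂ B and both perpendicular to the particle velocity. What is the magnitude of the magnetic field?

B = 0.199 T

Balance of forces in the selector: qE = qvB ⇒ B = E/v.
B = 3470/1.74×10⁴ = 0.199 T.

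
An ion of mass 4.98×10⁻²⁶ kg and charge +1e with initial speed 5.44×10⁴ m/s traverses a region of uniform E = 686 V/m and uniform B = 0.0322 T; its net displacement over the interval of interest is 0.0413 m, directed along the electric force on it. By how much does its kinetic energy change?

The magnetic force is always ⟂ v and does no work; only the electric force changes KE.
ΔKE = F_E · d = |q|E d = (1.602×10⁻¹⁹)(686)(0.0413) ≈ 4.54×10⁻¹⁸ J.

ΔKE ≈ 4.54×10⁻¹⁸ J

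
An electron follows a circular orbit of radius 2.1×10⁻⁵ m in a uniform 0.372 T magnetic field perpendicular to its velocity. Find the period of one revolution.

T ≈ 9.60×10⁻¹¹ s

The cyclotron period depends only on m, q, B: T = 2πm/(|q|B).
T = 2π(9.109×10⁻³¹)/((1.602×10⁻¹⁹)(0.372)) ≈ 9.60×10⁻¹¹ s.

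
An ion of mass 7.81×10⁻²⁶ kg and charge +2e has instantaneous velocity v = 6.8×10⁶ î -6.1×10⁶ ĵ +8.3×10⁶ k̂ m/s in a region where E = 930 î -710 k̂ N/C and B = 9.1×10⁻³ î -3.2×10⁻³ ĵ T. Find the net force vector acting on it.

F ≈ (8.81×10⁻¹⁵, 2.42×10⁻¹⁴, 1.06×10⁻¹⁴) N

v×B = (2.66×10⁴, 7.55×10⁴, 3.38×10⁴) N/C.
E + v×B = (2.75×10⁴, 7.55×10⁴, 3.30×10⁴) N/C.
F = q(E + v×B) = (3.204×10⁻¹⁹ C)·(2.75×10⁴, 7.55×10⁴, 3.30×10⁴) = (8.81×10⁻¹⁵, 2.42×10⁻¹⁴, 1.06×10⁻¹⁴) N.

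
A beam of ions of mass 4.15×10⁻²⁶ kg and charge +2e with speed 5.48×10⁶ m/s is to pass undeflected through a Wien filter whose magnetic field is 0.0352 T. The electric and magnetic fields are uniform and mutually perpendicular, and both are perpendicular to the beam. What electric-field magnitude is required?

For straight-line motion qE = qvB, so E = vB.
E = 5.48×10⁶ × 0.0352 = 1.93×10⁵ V/m.

E = 1.93×10⁵ V/m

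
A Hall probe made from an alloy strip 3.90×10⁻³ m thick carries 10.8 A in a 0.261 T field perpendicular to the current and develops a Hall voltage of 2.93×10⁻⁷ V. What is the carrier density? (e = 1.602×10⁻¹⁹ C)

From V_H = IB/(n e t), n = IB/(V_H e t).
n = (10.8)(0.261)/((2.93×10⁻⁷)(1.602×10⁻¹⁹)(3.90×10⁻³)) ≈ 1.54×10²⁸ m⁻³.

n ≈ 1.54×10²⁸ m⁻³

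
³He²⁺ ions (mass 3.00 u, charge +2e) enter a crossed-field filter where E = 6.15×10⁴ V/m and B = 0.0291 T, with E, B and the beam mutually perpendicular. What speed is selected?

v = 2.11×10⁶ m/s

For undeflected motion the electric and magnetic forces balance: qE = qvB.
v = E/B = 6.15×10⁴/0.0291 = 2.11×10⁶ m/s.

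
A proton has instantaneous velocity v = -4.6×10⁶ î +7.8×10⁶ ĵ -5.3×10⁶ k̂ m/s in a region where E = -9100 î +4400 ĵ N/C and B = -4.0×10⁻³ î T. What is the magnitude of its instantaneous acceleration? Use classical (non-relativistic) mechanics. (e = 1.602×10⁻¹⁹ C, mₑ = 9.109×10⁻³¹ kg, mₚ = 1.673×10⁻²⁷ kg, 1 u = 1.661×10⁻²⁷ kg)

v×B = (0, 2.12×10⁴, 3.12×10⁴) N/C.
E + v×B = (-9100, 2.56×10⁴, 3.12×10⁴) N/C.
F = q(E + v×B) = (1.602×10⁻¹⁹ C)·(-9100, 2.56×10⁴, 3.12×10⁴) = (-1.46×10⁻¹⁵, 4.10×10⁻¹⁵, 5.00×10⁻¹⁵) N.
|a| = |F|/m = 6.628×10⁻¹⁵/1.673×10⁻²⁷ ≈ 3.96×10¹² m/s².

|a| ≈ 3.96×10¹² m/s²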